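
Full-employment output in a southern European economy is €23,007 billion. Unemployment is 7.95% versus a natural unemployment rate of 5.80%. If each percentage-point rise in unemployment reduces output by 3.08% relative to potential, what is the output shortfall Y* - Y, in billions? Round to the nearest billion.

€1,524 billion

Output gap = -3.08 × (7.95 - 5.8) = -3.08 × 2.15 = -6.622%.
Actual GDP ≈ 23007 × 0.93378 ≈ 21483 billion, so the shortfall is 23007 - 21483 = 1524 billion.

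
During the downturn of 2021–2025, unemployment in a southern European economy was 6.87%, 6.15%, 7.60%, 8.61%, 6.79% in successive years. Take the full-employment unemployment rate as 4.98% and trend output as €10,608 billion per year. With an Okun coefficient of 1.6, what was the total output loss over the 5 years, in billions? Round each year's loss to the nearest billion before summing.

€1,888 billion

Year 2021: gap = -1.6 × (6.87 - 4.98) = -3.024%, loss ≈ 10608 × 3.024/100 ≈ 321.
Year 2022: gap = -1.6 × (6.15 - 4.98) = -1.872%, loss ≈ 10608 × 1.872/100 ≈ 199.
Year 2023: gap = -1.6 × (7.6 - 4.98) = -4.192%, loss ≈ 10608 × 4.192/100 ≈ 445.
Year 2024: gap = -1.6 × (8.61 - 4.98) = -5.808%, loss ≈ 10608 × 5.808/100 ≈ 616.
Year 2025: gap = -1.6 × (6.79 - 4.98) = -2.896%, loss ≈ 10608 × 2.896/100 ≈ 307.
Total lost output = 321 + 199 + 445 + 616 + 307 = 1888 billion.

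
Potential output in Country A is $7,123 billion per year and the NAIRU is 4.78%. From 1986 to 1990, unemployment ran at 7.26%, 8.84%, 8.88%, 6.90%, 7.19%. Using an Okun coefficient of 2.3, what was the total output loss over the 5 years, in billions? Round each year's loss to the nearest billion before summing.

$2,485 billion

Year 1986: gap = -2.3 × (7.26 - 4.78) = -5.704%, loss ≈ 7123 × 5.704/100 ≈ 406.
Year 1987: gap = -2.3 × (8.84 - 4.78) = -9.338%, loss ≈ 7123 × 9.338/100 ≈ 665.
Year 1988: gap = -2.3 × (8.88 - 4.78) = -9.43%, loss ≈ 7123 × 9.43/100 ≈ 672.
Year 1989: gap = -2.3 × (6.9 - 4.78) = -4.876%, loss ≈ 7123 × 4.876/100 ≈ 347.
Year 1990: gap = -2.3 × (7.19 - 4.78) = -5.543%, loss ≈ 7123 × 5.543/100 ≈ 395.
Total lost output = 406 + 665 + 672 + 347 + 395 = 2485 billion.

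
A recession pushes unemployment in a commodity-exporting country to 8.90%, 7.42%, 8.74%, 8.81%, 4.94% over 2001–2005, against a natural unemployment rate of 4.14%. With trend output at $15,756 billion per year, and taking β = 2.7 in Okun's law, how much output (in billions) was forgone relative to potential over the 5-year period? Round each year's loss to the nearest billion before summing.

$7,704 billion

Year 2001: gap = -2.7 × (8.9 - 4.14) = -12.852%, loss ≈ 15756 × 12.852/100 ≈ 2025.
Year 2002: gap = -2.7 × (7.42 - 4.14) = -8.856%, loss ≈ 15756 × 8.856/100 ≈ 1395.
Year 2003: gap = -2.7 × (8.74 - 4.14) = -12.42%, loss ≈ 15756 × 12.42/100 ≈ 1957.
Year 2004: gap = -2.7 × (8.81 - 4.14) = -12.609%, loss ≈ 15756 × 12.609/100 ≈ 1987.
Year 2005: gap = -2.7 × (4.94 - 4.14) = -2.16%, loss ≈ 15756 × 2.16/100 ≈ 340.
Total lost output = 2025 + 1395 + 1957 + 1987 + 340 = 7704 billion.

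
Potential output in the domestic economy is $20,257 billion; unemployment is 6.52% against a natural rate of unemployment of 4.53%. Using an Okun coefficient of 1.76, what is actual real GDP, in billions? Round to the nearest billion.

$19,548 billion

Unemployment gap = 6.52 - 4.53 = 1.99 points, so the output gap is -1.76 × 1.99 = -3.5024%.
Actual GDP = 20257 × (1 - 3.5024/100) = 20257 × 0.964976 ≈ 19548 billion.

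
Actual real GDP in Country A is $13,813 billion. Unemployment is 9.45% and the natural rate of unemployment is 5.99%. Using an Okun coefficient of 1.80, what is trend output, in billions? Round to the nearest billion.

Unemployment gap = 9.45 - 5.99 = 3.46 points, so output gap = -1.8 × 3.46 = -6.228%.
Since Y = Y* × (1 + gap/100), Y* = 13813/0.93772 ≈ 14730 billion.

$14,730 billion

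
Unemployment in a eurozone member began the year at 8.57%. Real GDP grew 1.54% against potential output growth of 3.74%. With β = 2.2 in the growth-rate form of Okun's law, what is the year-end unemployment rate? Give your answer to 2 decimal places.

9.57%

Growth-rate Okun's law: g_Y = g_Y* - β × Δu, so Δu = (g_Y* - g_Y)/β.
Δu = (3.74 - 1.54)/2.2 = 2.2/2.2 = 1.00 percentage point.
Year-end unemployment = 8.57 + 1 = 9.57%.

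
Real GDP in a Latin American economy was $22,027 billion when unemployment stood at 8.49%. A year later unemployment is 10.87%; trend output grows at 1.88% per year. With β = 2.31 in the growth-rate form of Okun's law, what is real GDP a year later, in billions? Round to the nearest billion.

$21,230 billion

Δu = 10.87 - 8.49 = 2.38 points.
Okun's law (growth form): g_Y = g_Y* - β × Δu = 1.88 - 2.31 × (2.38) = 1.88 - 5.4978 = -3.6178%.
Real GDP in the next year = 22027 × (1 - 3.6178/100) = 22027 × 0.963822 ≈ 21230 billion.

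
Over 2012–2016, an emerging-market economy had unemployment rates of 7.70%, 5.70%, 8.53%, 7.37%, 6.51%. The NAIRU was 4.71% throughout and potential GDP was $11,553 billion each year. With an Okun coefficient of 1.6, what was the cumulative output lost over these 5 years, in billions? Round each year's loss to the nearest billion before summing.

$2,267 billion

Year 2012: gap = -1.6 × (7.7 - 4.71) = -4.784%, loss ≈ 11553 × 4.784/100 ≈ 553.
Year 2013: gap = -1.6 × (5.7 - 4.71) = -1.584%, loss ≈ 11553 × 1.584/100 ≈ 183.
Year 2014: gap = -1.6 × (8.53 - 4.71) = -6.112%, loss ≈ 11553 × 6.112/100 ≈ 706.
Year 2015: gap = -1.6 × (7.37 - 4.71) = -4.256%, loss ≈ 11553 × 4.256/100 ≈ 492.
Year 2016: gap = -1.6 × (6.51 - 4.71) = -2.88%, loss ≈ 11553 × 2.88/100 ≈ 333.
Total lost output = 553 + 183 + 706 + 492 + 333 = 2267 billion.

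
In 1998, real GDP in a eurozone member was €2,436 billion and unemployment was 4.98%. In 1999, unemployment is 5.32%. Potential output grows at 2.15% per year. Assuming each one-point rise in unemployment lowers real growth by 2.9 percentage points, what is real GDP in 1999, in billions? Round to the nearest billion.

€2,464 billion

Δu = 5.32 - 4.98 = 0.34 points.
Okun's law (growth form): g_Y = g_Y* - β × Δu = 2.15 - 2.9 × (0.34) = 2.15 - 0.986 = 1.164%.
Real GDP in the next year = 2436 × (1 + 1.164/100) = 2436 × 1.01164 ≈ 2464 billion.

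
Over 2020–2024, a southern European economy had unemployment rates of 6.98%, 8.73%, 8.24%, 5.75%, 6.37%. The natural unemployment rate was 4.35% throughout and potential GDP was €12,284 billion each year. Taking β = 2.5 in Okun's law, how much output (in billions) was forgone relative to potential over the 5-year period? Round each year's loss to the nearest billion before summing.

Year 2020: gap = -2.5 × (6.98 - 4.35) = -6.575%, loss ≈ 12284 × 6.575/100 ≈ 808.
Year 2021: gap = -2.5 × (8.73 - 4.35) = -10.95%, loss ≈ 12284 × 10.95/100 ≈ 1345.
Year 2022: gap = -2.5 × (8.24 - 4.35) = -9.725%, loss ≈ 12284 × 9.725/100 ≈ 1195.
Year 2023: gap = -2.5 × (5.75 - 4.35) = -3.5%, loss ≈ 12284 × 3.5/100 ≈ 430.
Year 2024: gap = -2.5 × (6.37 - 4.35) = -5.05%, loss ≈ 12284 × 5.05/100 ≈ 620.
Total lost output = 808 + 1345 + 1195 + 430 + 620 = 4398 billion.

€4,398 billion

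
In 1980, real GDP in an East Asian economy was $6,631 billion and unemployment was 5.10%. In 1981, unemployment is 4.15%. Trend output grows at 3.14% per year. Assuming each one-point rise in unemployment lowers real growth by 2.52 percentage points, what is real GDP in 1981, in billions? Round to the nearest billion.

$6,998 billion

Δu = 4.15 - 5.1 = -0.95 points.
Okun's law (growth form): g_Y = g_Y* - β × Δu = 3.14 - 2.52 × (-0.95) = 3.14 + 2.394 = 5.534%.
Real GDP in the next year = 6631 × (1 + 5.534/100) = 6631 × 1.05534 ≈ 6998 billion.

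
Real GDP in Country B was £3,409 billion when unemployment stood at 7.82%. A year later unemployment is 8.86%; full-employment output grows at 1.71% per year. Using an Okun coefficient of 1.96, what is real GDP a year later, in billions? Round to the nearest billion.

£3,398 billion

Δu = 8.86 - 7.82 = 1.04 points.
Okun's law (growth form): g_Y = g_Y* - β × Δu = 1.71 - 1.96 × (1.04) = 1.71 - 2.0384 = -0.3284%.
Real GDP in the next year = 3409 × (1 - 0.3284/100) = 3409 × 0.996716 ≈ 3398 billion.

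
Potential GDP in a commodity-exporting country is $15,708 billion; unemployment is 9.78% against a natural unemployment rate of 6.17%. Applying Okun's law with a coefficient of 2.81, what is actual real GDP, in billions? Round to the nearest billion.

Unemployment gap = 9.78 - 6.17 = 3.61 points, so the output gap is -2.81 × 3.61 = -10.1441%.
Actual GDP = 15708 × (1 - 10.1441/100) = 15708 × 0.898559 ≈ 14115 billion.

$14,115 billion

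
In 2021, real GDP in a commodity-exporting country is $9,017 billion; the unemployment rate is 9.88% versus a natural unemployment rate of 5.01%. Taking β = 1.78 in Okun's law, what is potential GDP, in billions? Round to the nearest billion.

$9,873 billion

Unemployment gap = 9.88 - 5.01 = 4.87 points, so output gap = -1.78 × 4.87 = -8.6686%.
Since Y = Y* × (1 + gap/100), Y* = 9017/0.913314 ≈ 9873 billion.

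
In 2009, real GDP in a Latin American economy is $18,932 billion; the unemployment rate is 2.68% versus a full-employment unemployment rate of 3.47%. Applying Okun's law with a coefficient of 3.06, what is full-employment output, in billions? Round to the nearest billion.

Unemployment gap = 2.68 - 3.47 = -0.79 points, so output gap = -3.06 × (-0.79) = 2.4174%.
Since Y = Y* × (1 + gap/100), Y* = 18932/1.024174 ≈ 18485 billion.

$18,485 billion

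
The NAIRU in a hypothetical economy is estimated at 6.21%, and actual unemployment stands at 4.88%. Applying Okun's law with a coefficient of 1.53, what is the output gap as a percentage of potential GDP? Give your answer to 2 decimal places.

The unemployment gap is 4.88 - 6.21 = -1.33 percentage points.
Okun's law gives an output gap of -1.53 × (-1.33) = 2.0349%, i.e. 2.03% above potential.

2.03%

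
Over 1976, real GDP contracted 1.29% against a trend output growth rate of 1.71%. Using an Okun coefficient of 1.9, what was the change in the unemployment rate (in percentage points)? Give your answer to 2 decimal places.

Growth-rate Okun's law: g_Y = g_Y* - β × Δu, so Δu = (g_Y* - g_Y)/β.
Δu = (1.71 + 1.29)/1.9 = 3/1.9 = 1.58 percentage points.

1.58 percentage points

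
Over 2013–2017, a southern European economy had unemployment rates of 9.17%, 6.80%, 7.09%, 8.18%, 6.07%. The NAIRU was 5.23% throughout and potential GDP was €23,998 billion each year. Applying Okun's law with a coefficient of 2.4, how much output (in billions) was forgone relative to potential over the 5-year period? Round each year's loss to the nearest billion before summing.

Year 2013: gap = -2.4 × (9.17 - 5.23) = -9.456%, loss ≈ 23998 × 9.456/100 ≈ 2269.
Year 2014: gap = -2.4 × (6.8 - 5.23) = -3.768%, loss ≈ 23998 × 3.768/100 ≈ 904.
Year 2015: gap = -2.4 × (7.09 - 5.23) = -4.464%, loss ≈ 23998 × 4.464/100 ≈ 1071.
Year 2016: gap = -2.4 × (8.18 - 5.23) = -7.08%, loss ≈ 23998 × 7.08/100 ≈ 1699.
Year 2017: gap = -2.4 × (6.07 - 5.23) = -2.016%, loss ≈ 23998 × 2.016/100 ≈ 484.
Total lost output = 2269 + 904 + 1071 + 1699 + 484 = 6427 billion.

€6,427 billion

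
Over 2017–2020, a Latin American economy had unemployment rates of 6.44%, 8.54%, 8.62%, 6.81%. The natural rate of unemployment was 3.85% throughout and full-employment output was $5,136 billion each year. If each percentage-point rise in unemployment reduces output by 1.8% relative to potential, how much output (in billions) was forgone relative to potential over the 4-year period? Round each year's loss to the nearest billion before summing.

Year 2017: gap = -1.8 × (6.44 - 3.85) = -4.662%, loss ≈ 5136 × 4.662/100 ≈ 239.
Year 2018: gap = -1.8 × (8.54 - 3.85) = -8.442%, loss ≈ 5136 × 8.442/100 ≈ 434.
Year 2019: gap = -1.8 × (8.62 - 3.85) = -8.586%, loss ≈ 5136 × 8.586/100 ≈ 441.
Year 2020: gap = -1.8 × (6.81 - 3.85) = -5.328%, loss ≈ 5136 × 5.328/100 ≈ 274.
Total lost output = 239 + 434 + 441 + 274 = 1388 billion.

$1,388 billion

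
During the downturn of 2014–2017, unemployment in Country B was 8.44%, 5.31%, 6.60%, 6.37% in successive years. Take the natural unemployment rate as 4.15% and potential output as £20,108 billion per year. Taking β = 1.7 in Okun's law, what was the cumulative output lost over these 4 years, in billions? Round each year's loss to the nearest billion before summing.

£3,459 billion

Year 2014: gap = -1.7 × (8.44 - 4.15) = -7.293%, loss ≈ 20108 × 7.293/100 ≈ 1466.
Year 2015: gap = -1.7 × (5.31 - 4.15) = -1.972%, loss ≈ 20108 × 1.972/100 ≈ 397.
Year 2016: gap = -1.7 × (6.6 - 4.15) = -4.165%, loss ≈ 20108 × 4.165/100 ≈ 837.
Year 2017: gap = -1.7 × (6.37 - 4.15) = -3.774%, loss ≈ 20108 × 3.774/100 ≈ 759.
Total lost output = 1466 + 397 + 837 + 759 = 3459 billion.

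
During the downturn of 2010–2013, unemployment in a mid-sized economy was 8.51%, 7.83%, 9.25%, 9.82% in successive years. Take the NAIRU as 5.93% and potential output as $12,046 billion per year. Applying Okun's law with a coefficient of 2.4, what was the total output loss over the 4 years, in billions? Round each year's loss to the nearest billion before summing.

Year 2010: gap = -2.4 × (8.51 - 5.93) = -6.192%, loss ≈ 12046 × 6.192/100 ≈ 746.
Year 2011: gap = -2.4 × (7.83 - 5.93) = -4.56%, loss ≈ 12046 × 4.56/100 ≈ 549.
Year 2012: gap = -2.4 × (9.25 - 5.93) = -7.968%, loss ≈ 12046 × 7.968/100 ≈ 960.
Year 2013: gap = -2.4 × (9.82 - 5.93) = -9.336%, loss ≈ 12046 × 9.336/100 ≈ 1125.
Total lost output = 746 + 549 + 960 + 1125 = 3380 billion.

$3,380 billion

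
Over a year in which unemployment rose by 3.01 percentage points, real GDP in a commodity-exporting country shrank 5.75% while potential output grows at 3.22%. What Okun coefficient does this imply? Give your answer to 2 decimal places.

Growth form: g_Y = g_Y* - β × Δu, so β = (g_Y* - g_Y)/Δu.
β = (3.22 + 5.75)/3.01 = 8.97/3.01 = 2.98.

β ≈ 2.98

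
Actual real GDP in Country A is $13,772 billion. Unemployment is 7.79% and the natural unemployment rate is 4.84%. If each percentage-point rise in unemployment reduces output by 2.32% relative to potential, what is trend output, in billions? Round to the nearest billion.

$14,784 billion

Unemployment gap = 7.79 - 4.84 = 2.95 points, so output gap = -2.32 × 2.95 = -6.844%.
Since Y = Y* × (1 + gap/100), Y* = 13772/0.93156 ≈ 14784 billion.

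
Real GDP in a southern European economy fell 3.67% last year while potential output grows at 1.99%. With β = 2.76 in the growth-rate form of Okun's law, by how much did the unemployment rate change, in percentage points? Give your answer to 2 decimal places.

2.05 percentage points

Growth-rate Okun's law: g_Y = g_Y* - β × Δu, so Δu = (g_Y* - g_Y)/β.
Δu = (1.99 + 3.67)/2.76 = 5.66/2.76 = 2.05 percentage points.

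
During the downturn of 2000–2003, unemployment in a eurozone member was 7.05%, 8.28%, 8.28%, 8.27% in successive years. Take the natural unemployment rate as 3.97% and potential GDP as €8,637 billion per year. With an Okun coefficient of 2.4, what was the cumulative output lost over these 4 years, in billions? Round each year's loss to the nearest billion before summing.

Year 2000: gap = -2.4 × (7.05 - 3.97) = -7.392%, loss ≈ 8637 × 7.392/100 ≈ 638.
Year 2001: gap = -2.4 × (8.28 - 3.97) = -10.344%, loss ≈ 8637 × 10.344/100 ≈ 893.
Year 2002: gap = -2.4 × (8.28 - 3.97) = -10.344%, loss ≈ 8637 × 10.344/100 ≈ 893.
Year 2003: gap = -2.4 × (8.27 - 3.97) = -10.32%, loss ≈ 8637 × 10.32/100 ≈ 891.
Total lost output = 638 + 893 + 893 + 891 = 3315 billion.

€3,315 billion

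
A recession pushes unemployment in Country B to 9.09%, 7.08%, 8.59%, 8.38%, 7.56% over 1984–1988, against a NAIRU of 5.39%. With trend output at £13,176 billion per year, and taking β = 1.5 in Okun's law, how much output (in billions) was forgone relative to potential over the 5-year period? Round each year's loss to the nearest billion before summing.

£2,717 billion

Year 1984: gap = -1.5 × (9.09 - 5.39) = -5.55%, loss ≈ 13176 × 5.55/100 ≈ 731.
Year 1985: gap = -1.5 × (7.08 - 5.39) = -2.535%, loss ≈ 13176 × 2.535/100 ≈ 334.
Year 1986: gap = -1.5 × (8.59 - 5.39) = -4.8%, loss ≈ 13176 × 4.8/100 ≈ 632.
Year 1987: gap = -1.5 × (8.38 - 5.39) = -4.485%, loss ≈ 13176 × 4.485/100 ≈ 591.
Year 1988: gap = -1.5 × (7.56 - 5.39) = -3.255%, loss ≈ 13176 × 3.255/100 ≈ 429.
Total lost output = 731 + 334 + 632 + 591 + 429 = 2717 billion.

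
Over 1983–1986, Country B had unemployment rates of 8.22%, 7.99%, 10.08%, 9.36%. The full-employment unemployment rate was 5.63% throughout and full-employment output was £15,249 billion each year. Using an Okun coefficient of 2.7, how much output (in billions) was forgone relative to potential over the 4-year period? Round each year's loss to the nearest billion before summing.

Year 1983: gap = -2.7 × (8.22 - 5.63) = -6.993%, loss ≈ 15249 × 6.993/100 ≈ 1066.
Year 1984: gap = -2.7 × (7.99 - 5.63) = -6.372%, loss ≈ 15249 × 6.372/100 ≈ 972.
Year 1985: gap = -2.7 × (10.08 - 5.63) = -12.015%, loss ≈ 15249 × 12.015/100 ≈ 1832.
Year 1986: gap = -2.7 × (9.36 - 5.63) = -10.071%, loss ≈ 15249 × 10.071/100 ≈ 1536.
Total lost output = 1066 + 972 + 1832 + 1536 = 5406 billion.

£5,406 billion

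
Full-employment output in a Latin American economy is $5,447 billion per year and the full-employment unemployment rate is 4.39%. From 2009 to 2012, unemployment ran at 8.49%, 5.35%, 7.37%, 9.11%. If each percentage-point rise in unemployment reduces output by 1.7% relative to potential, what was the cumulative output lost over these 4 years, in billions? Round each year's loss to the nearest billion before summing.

$1,182 billion

Year 2009: gap = -1.7 × (8.49 - 4.39) = -6.97%, loss ≈ 5447 × 6.97/100 ≈ 380.
Year 2010: gap = -1.7 × (5.35 - 4.39) = -1.632%, loss ≈ 5447 × 1.632/100 ≈ 89.
Year 2011: gap = -1.7 × (7.37 - 4.39) = -5.066%, loss ≈ 5447 × 5.066/100 ≈ 276.
Year 2012: gap = -1.7 × (9.11 - 4.39) = -8.024%, loss ≈ 5447 × 8.024/100 ≈ 437.
Total lost output = 380 + 89 + 276 + 437 = 1182 billion.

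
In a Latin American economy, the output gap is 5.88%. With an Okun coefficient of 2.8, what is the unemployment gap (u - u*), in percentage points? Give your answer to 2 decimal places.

-2.10 percentage points

Okun's law: output gap = -β × (u - u*), so u - u* = -(output gap)/β.
u - u* = -(5.88)/2.8 = -2.1 percentage points.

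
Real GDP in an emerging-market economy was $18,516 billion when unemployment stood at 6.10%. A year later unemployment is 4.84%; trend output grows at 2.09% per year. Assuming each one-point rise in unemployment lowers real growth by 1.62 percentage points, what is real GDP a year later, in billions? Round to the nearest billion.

Δu = 4.84 - 6.1 = -1.26 points.
Okun's law (growth form): g_Y = g_Y* - β × Δu = 2.09 - 1.62 × (-1.26) = 2.09 + 2.0412 = 4.1312%.
Real GDP in the next year = 18516 × (1 + 4.1312/100) = 18516 × 1.041312 ≈ 19281 billion.

$19,281 billion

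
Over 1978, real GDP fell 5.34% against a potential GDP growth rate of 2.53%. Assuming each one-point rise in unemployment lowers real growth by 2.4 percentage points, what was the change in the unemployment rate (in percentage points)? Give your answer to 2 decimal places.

Growth-rate Okun's law: g_Y = g_Y* - β × Δu, so Δu = (g_Y* - g_Y)/β.
Δu = (2.53 + 5.34)/2.4 = 7.87/2.4 = 3.28 percentage points.

3.28 percentage points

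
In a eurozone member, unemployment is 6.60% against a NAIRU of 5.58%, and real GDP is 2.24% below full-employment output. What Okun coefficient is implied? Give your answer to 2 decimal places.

β ≈ 2.20

Okun's law: output gap = -β × (u - u*).
-2.24 = -β × (6.6 - 5.58) = -β × 1.02, so β = 2.24/1.02 = 2.20.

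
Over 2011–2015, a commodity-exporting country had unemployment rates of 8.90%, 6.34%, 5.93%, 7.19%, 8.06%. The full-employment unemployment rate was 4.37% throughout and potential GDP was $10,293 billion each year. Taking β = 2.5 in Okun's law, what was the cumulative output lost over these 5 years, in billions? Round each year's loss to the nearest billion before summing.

$3,750 billion

Year 2011: gap = -2.5 × (8.9 - 4.37) = -11.325%, loss ≈ 10293 × 11.325/100 ≈ 1166.
Year 2012: gap = -2.5 × (6.34 - 4.37) = -4.925%, loss ≈ 10293 × 4.925/100 ≈ 507.
Year 2013: gap = -2.5 × (5.93 - 4.37) = -3.9%, loss ≈ 10293 × 3.9/100 ≈ 401.
Year 2014: gap = -2.5 × (7.19 - 4.37) = -7.05%, loss ≈ 10293 × 7.05/100 ≈ 726.
Year 2015: gap = -2.5 × (8.06 - 4.37) = -9.225%, loss ≈ 10293 × 9.225/100 ≈ 950.
Total lost output = 1166 + 507 + 401 + 726 + 950 = 3750 billion.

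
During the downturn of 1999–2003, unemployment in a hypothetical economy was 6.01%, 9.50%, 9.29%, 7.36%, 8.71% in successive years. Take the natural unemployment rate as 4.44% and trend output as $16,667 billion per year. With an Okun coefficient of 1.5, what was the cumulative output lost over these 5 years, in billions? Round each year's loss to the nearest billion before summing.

$4,669 billion

Year 1999: gap = -1.5 × (6.01 - 4.44) = -2.355%, loss ≈ 16667 × 2.355/100 ≈ 393.
Year 2000: gap = -1.5 × (9.5 - 4.44) = -7.59%, loss ≈ 16667 × 7.59/100 ≈ 1265.
Year 2001: gap = -1.5 × (9.29 - 4.44) = -7.275%, loss ≈ 16667 × 7.275/100 ≈ 1213.
Year 2002: gap = -1.5 × (7.36 - 4.44) = -4.38%, loss ≈ 16667 × 4.38/100 ≈ 730.
Year 2003: gap = -1.5 × (8.71 - 4.44) = -6.405%, loss ≈ 16667 × 6.405/100 ≈ 1068.
Total lost output = 393 + 1265 + 1213 + 730 + 1068 = 4669 billion.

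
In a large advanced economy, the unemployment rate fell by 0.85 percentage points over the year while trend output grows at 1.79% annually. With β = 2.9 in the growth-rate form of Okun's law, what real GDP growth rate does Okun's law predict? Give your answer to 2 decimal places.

4.26%

Growth-rate Okun's law: g_Y = g_Y* - β × Δu.
g_Y = 1.79 - 2.9 × (-0.85) = 1.79 + 2.465 = 4.255%, i.e. 4.26% to 2 d.p.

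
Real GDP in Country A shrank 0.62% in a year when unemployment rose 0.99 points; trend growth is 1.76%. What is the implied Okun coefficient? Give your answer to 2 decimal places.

Growth form: g_Y = g_Y* - β × Δu, so β = (g_Y* - g_Y)/Δu.
β = (1.76 + 0.62)/0.99 = 2.38/0.99 = 2.40.

β ≈ 2.40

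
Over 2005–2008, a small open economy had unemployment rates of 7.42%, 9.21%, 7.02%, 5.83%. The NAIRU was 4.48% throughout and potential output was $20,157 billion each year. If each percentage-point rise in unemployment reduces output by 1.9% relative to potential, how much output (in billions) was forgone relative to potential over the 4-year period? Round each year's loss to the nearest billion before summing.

$4,428 billion

Year 2005: gap = -1.9 × (7.42 - 4.48) = -5.586%, loss ≈ 20157 × 5.586/100 ≈ 1126.
Year 2006: gap = -1.9 × (9.21 - 4.48) = -8.987%, loss ≈ 20157 × 8.987/100 ≈ 1812.
Year 2007: gap = -1.9 × (7.02 - 4.48) = -4.826%, loss ≈ 20157 × 4.826/100 ≈ 973.
Year 2008: gap = -1.9 × (5.83 - 4.48) = -2.565%, loss ≈ 20157 × 2.565/100 ≈ 517.
Total lost output = 1126 + 1812 + 973 + 517 = 4428 billion.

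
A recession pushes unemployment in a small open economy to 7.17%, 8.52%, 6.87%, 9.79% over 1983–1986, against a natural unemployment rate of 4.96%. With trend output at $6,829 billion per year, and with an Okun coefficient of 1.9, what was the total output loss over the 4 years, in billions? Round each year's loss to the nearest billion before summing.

$1,624 billion

Year 1983: gap = -1.9 × (7.17 - 4.96) = -4.199%, loss ≈ 6829 × 4.199/100 ≈ 287.
Year 1984: gap = -1.9 × (8.52 - 4.96) = -6.764%, loss ≈ 6829 × 6.764/100 ≈ 462.
Year 1985: gap = -1.9 × (6.87 - 4.96) = -3.629%, loss ≈ 6829 × 3.629/100 ≈ 248.
Year 1986: gap = -1.9 × (9.79 - 4.96) = -9.177%, loss ≈ 6829 × 9.177/100 ≈ 627.
Total lost output = 287 + 462 + 248 + 627 = 1624 billion.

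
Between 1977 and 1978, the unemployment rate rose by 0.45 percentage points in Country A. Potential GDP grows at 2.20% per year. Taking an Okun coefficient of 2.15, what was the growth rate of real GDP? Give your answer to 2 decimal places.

1.23%

Growth-rate Okun's law: g_Y = g_Y* - β × Δu.
g_Y = 2.20 - 2.15 × (0.45) = 2.2 - 0.9675 = 1.2325%, i.e. 1.23% to 2 d.p.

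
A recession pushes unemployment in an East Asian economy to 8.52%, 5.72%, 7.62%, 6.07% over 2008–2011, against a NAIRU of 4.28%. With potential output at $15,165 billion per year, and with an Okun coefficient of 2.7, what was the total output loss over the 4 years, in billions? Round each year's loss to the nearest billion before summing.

Year 2008: gap = -2.7 × (8.52 - 4.28) = -11.448%, loss ≈ 15165 × 11.448/100 ≈ 1736.
Year 2009: gap = -2.7 × (5.72 - 4.28) = -3.888%, loss ≈ 15165 × 3.888/100 ≈ 590.
Year 2010: gap = -2.7 × (7.62 - 4.28) = -9.018%, loss ≈ 15165 × 9.018/100 ≈ 1368.
Year 2011: gap = -2.7 × (6.07 - 4.28) = -4.833%, loss ≈ 15165 × 4.833/100 ≈ 733.
Total lost output = 1736 + 590 + 1368 + 733 = 4427 billion.

$4,427 billion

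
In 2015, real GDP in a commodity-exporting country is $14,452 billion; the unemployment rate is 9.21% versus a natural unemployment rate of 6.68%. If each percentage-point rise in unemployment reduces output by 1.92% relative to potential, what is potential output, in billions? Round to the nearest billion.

$15,190 billion

Unemployment gap = 9.21 - 6.68 = 2.53 points, so output gap = -1.92 × 2.53 = -4.8576%.
Since Y = Y* × (1 + gap/100), Y* = 14452/0.951424 ≈ 15190 billion.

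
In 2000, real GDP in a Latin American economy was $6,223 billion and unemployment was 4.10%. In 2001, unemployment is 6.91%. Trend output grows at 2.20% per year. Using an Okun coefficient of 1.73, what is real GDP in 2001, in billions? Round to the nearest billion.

Δu = 6.91 - 4.1 = 2.81 points.
Okun's law (growth form): g_Y = g_Y* - β × Δu = 2.20 - 1.73 × (2.81) = 2.2 - 4.8613 = -2.6613%.
Real GDP in the next year = 6223 × (1 - 2.6613/100) = 6223 × 0.973387 ≈ 6057 billion.

$6,057 billion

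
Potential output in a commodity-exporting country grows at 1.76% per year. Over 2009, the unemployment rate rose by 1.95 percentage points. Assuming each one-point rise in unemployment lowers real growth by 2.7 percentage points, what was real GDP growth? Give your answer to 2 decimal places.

Growth-rate Okun's law: g_Y = g_Y* - β × Δu.
g_Y = 1.76 - 2.7 × (1.95) = 1.76 - 5.265 = -3.505%, i.e. -3.51% to 2 d.p.

-3.51%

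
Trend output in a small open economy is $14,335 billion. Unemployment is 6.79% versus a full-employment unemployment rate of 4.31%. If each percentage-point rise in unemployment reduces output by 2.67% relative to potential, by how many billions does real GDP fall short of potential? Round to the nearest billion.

Output gap = -2.67 × (6.79 - 4.31) = -2.67 × 2.48 = -6.6216%.
Actual GDP ≈ 14335 × 0.933784 ≈ 13386 billion, so the shortfall is 14335 - 13386 = 949 billion.

$949 billion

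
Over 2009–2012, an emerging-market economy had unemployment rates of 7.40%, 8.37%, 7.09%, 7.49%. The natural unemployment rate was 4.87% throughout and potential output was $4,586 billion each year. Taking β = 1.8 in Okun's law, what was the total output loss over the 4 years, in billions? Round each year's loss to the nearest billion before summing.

Year 2009: gap = -1.8 × (7.4 - 4.87) = -4.554%, loss ≈ 4586 × 4.554/100 ≈ 209.
Year 2010: gap = -1.8 × (8.37 - 4.87) = -6.3%, loss ≈ 4586 × 6.3/100 ≈ 289.
Year 2011: gap = -1.8 × (7.09 - 4.87) = -3.996%, loss ≈ 4586 × 3.996/100 ≈ 183.
Year 2012: gap = -1.8 × (7.49 - 4.87) = -4.716%, loss ≈ 4586 × 4.716/100 ≈ 216.
Total lost output = 209 + 289 + 183 + 216 = 897 billion.

$897 billion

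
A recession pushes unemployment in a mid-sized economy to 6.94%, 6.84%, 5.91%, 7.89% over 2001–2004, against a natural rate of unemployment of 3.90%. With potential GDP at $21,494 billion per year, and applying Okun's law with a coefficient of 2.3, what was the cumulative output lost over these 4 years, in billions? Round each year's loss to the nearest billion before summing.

$5,923 billion

Year 2001: gap = -2.3 × (6.94 - 3.9) = -6.992%, loss ≈ 21494 × 6.992/100 ≈ 1503.
Year 2002: gap = -2.3 × (6.84 - 3.9) = -6.762%, loss ≈ 21494 × 6.762/100 ≈ 1453.
Year 2003: gap = -2.3 × (5.91 - 3.9) = -4.623%, loss ≈ 21494 × 4.623/100 ≈ 994.
Year 2004: gap = -2.3 × (7.89 - 3.9) = -9.177%, loss ≈ 21494 × 9.177/100 ≈ 1973.
Total lost output = 1503 + 1453 + 994 + 1973 = 5923 billion.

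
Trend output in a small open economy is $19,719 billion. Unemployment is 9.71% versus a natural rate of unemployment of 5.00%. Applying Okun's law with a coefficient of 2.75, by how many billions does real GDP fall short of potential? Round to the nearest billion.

$2,554 billion

Output gap = -2.75 × (9.71 - 5) = -2.75 × 4.71 = -12.9525%.
Actual GDP ≈ 19719 × 0.870475 ≈ 17165 billion, so the shortfall is 19719 - 17165 = 2554 billion.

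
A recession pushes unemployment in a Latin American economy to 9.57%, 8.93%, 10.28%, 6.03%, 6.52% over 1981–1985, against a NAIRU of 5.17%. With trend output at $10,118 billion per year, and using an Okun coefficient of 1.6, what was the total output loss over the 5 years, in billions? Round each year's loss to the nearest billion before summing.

Year 1981: gap = -1.6 × (9.57 - 5.17) = -7.04%, loss ≈ 10118 × 7.04/100 ≈ 712.
Year 1982: gap = -1.6 × (8.93 - 5.17) = -6.016%, loss ≈ 10118 × 6.016/100 ≈ 609.
Year 1983: gap = -1.6 × (10.28 - 5.17) = -8.176%, loss ≈ 10118 × 8.176/100 ≈ 827.
Year 1984: gap = -1.6 × (6.03 - 5.17) = -1.376%, loss ≈ 10118 × 1.376/100 ≈ 139.
Year 1985: gap = -1.6 × (6.52 - 5.17) = -2.16%, loss ≈ 10118 × 2.16/100 ≈ 219.
Total lost output = 712 + 609 + 827 + 139 + 219 = 2506 billion.

$2,506 billion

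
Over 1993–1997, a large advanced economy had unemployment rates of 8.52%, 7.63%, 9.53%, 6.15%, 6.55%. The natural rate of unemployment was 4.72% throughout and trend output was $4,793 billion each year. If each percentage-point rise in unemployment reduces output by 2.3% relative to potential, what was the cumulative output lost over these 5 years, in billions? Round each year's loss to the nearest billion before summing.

Year 1993: gap = -2.3 × (8.52 - 4.72) = -8.74%, loss ≈ 4793 × 8.74/100 ≈ 419.
Year 1994: gap = -2.3 × (7.63 - 4.72) = -6.693%, loss ≈ 4793 × 6.693/100 ≈ 321.
Year 1995: gap = -2.3 × (9.53 - 4.72) = -11.063%, loss ≈ 4793 × 11.063/100 ≈ 530.
Year 1996: gap = -2.3 × (6.15 - 4.72) = -3.289%, loss ≈ 4793 × 3.289/100 ≈ 158.
Year 1997: gap = -2.3 × (6.55 - 4.72) = -4.209%, loss ≈ 4793 × 4.209/100 ≈ 202.
Total lost output = 419 + 321 + 530 + 158 + 202 = 1630 billion.

$1,630 billion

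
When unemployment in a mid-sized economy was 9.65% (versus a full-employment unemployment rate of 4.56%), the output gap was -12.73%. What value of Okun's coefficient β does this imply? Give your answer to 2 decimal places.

Okun's law: output gap = -β × (u - u*).
-12.73 = -β × (9.65 - 4.56) = -β × 5.09, so β = 12.73/5.09 = 2.50.

β ≈ 2.50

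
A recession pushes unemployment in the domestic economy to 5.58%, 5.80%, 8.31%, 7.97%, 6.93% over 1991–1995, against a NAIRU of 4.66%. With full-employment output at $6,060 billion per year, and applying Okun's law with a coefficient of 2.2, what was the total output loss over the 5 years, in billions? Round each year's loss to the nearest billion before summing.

Year 1991: gap = -2.2 × (5.58 - 4.66) = -2.024%, loss ≈ 6060 × 2.024/100 ≈ 123.
Year 1992: gap = -2.2 × (5.8 - 4.66) = -2.508%, loss ≈ 6060 × 2.508/100 ≈ 152.
Year 1993: gap = -2.2 × (8.31 - 4.66) = -8.03%, loss ≈ 6060 × 8.03/100 ≈ 487.
Year 1994: gap = -2.2 × (7.97 - 4.66) = -7.282%, loss ≈ 6060 × 7.282/100 ≈ 441.
Year 1995: gap = -2.2 × (6.93 - 4.66) = -4.994%, loss ≈ 6060 × 4.994/100 ≈ 303.
Total lost output = 123 + 152 + 487 + 441 + 303 = 1506 billion.

$1,506 billion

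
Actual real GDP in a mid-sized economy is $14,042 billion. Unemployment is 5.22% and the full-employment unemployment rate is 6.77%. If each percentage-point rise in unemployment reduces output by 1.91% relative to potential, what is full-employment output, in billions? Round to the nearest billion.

Unemployment gap = 5.22 - 6.77 = -1.55 points, so output gap = -1.91 × (-1.55) = 2.9605%.
Since Y = Y* × (1 + gap/100), Y* = 14042/1.029605 ≈ 13638 billion.

$13,638 billion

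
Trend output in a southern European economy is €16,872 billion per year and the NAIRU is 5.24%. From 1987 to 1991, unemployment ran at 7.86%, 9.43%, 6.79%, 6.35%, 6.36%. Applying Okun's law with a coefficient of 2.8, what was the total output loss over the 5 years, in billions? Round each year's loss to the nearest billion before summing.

€5,002 billion

Year 1987: gap = -2.8 × (7.86 - 5.24) = -7.336%, loss ≈ 16872 × 7.336/100 ≈ 1238.
Year 1988: gap = -2.8 × (9.43 - 5.24) = -11.732%, loss ≈ 16872 × 11.732/100 ≈ 1979.
Year 1989: gap = -2.8 × (6.79 - 5.24) = -4.34%, loss ≈ 16872 × 4.34/100 ≈ 732.
Year 1990: gap = -2.8 × (6.35 - 5.24) = -3.108%, loss ≈ 16872 × 3.108/100 ≈ 524.
Year 1991: gap = -2.8 × (6.36 - 5.24) = -3.136%, loss ≈ 16872 × 3.136/100 ≈ 529.
Total lost output = 1238 + 1979 + 732 + 524 + 529 = 5002 billion.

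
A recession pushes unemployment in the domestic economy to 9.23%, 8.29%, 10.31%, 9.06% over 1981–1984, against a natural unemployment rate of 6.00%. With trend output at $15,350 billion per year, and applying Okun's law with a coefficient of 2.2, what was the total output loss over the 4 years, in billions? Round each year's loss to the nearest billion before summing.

Year 1981: gap = -2.2 × (9.23 - 6) = -7.106%, loss ≈ 15350 × 7.106/100 ≈ 1091.
Year 1982: gap = -2.2 × (8.29 - 6) = -5.038%, loss ≈ 15350 × 5.038/100 ≈ 773.
Year 1983: gap = -2.2 × (10.31 - 6) = -9.482%, loss ≈ 15350 × 9.482/100 ≈ 1455.
Year 1984: gap = -2.2 × (9.06 - 6) = -6.732%, loss ≈ 15350 × 6.732/100 ≈ 1033.
Total lost output = 1091 + 773 + 1455 + 1033 = 4352 billion.

$4,352 billion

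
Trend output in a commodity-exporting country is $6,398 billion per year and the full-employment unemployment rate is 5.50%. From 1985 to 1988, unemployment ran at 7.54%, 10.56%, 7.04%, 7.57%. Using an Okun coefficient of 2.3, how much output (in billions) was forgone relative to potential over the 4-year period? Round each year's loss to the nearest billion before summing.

$1,577 billion

Year 1985: gap = -2.3 × (7.54 - 5.5) = -4.692%, loss ≈ 6398 × 4.692/100 ≈ 300.
Year 1986: gap = -2.3 × (10.56 - 5.5) = -11.638%, loss ≈ 6398 × 11.638/100 ≈ 745.
Year 1987: gap = -2.3 × (7.04 - 5.5) = -3.542%, loss ≈ 6398 × 3.542/100 ≈ 227.
Year 1988: gap = -2.3 × (7.57 - 5.5) = -4.761%, loss ≈ 6398 × 4.761/100 ≈ 305.
Total lost output = 300 + 745 + 227 + 305 = 1577 billion.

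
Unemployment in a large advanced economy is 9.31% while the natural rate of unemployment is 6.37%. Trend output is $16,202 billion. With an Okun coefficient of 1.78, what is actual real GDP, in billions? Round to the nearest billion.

$15,354 billion

Unemployment gap = 9.31 - 6.37 = 2.94 points, so the output gap is -1.78 × 2.94 = -5.2332%.
Actual GDP = 16202 × (1 - 5.2332/100) = 16202 × 0.947668 ≈ 15354 billion.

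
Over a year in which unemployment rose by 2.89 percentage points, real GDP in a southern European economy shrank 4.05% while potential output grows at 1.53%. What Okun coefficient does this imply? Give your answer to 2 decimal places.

Growth form: g_Y = g_Y* - β × Δu, so β = (g_Y* - g_Y)/Δu.
β = (1.53 + 4.05)/2.89 = 5.58/2.89 = 1.93.

β ≈ 1.93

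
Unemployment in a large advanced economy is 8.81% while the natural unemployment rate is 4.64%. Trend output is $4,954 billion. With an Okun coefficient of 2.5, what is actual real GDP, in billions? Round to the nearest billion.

Unemployment gap = 8.81 - 4.64 = 4.17 points, so the output gap is -2.5 × 4.17 = -10.425%.
Actual GDP = 4954 × (1 - 10.425/100) = 4954 × 0.89575 ≈ 4438 billion.

$4,438 billion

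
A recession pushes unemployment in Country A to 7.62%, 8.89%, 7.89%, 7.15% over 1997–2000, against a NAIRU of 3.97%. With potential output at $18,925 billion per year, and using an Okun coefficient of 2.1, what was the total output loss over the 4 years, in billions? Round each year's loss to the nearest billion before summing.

$6,228 billion

Year 1997: gap = -2.1 × (7.62 - 3.97) = -7.665%, loss ≈ 18925 × 7.665/100 ≈ 1451.
Year 1998: gap = -2.1 × (8.89 - 3.97) = -10.332%, loss ≈ 18925 × 10.332/100 ≈ 1955.
Year 1999: gap = -2.1 × (7.89 - 3.97) = -8.232%, loss ≈ 18925 × 8.232/100 ≈ 1558.
Year 2000: gap = -2.1 × (7.15 - 3.97) = -6.678%, loss ≈ 18925 × 6.678/100 ≈ 1264.
Total lost output = 1451 + 1955 + 1558 + 1264 = 6228 billion.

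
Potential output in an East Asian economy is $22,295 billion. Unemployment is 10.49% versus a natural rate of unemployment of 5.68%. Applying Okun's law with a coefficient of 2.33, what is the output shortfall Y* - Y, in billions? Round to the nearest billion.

Output gap = -2.33 × (10.49 - 5.68) = -2.33 × 4.81 = -11.2073%.
Actual GDP ≈ 22295 × 0.887927 ≈ 19796 billion, so the shortfall is 22295 - 19796 = 2499 billion.

$2,499 billion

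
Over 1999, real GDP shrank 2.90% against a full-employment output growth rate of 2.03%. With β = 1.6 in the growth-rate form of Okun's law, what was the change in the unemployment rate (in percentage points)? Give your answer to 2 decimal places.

3.08 percentage points

Growth-rate Okun's law: g_Y = g_Y* - β × Δu, so Δu = (g_Y* - g_Y)/β.
Δu = (2.03 + 2.9)/1.6 = 4.93/1.6 = 3.08 percentage points.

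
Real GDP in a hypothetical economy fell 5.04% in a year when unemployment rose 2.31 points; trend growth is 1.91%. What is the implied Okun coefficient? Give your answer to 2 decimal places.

β ≈ 3.01

Growth form: g_Y = g_Y* - β × Δu, so β = (g_Y* - g_Y)/Δu.
β = (1.91 + 5.04)/2.31 = 6.95/2.31 = 3.01.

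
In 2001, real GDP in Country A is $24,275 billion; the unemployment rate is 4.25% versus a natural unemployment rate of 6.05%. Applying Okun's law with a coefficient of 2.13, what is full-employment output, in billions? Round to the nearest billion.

Unemployment gap = 4.25 - 6.05 = -1.8 points, so output gap = -2.13 × (-1.8) = 3.834%.
Since Y = Y* × (1 + gap/100), Y* = 24275/1.03834 ≈ 23379 billion.

$23,379 billion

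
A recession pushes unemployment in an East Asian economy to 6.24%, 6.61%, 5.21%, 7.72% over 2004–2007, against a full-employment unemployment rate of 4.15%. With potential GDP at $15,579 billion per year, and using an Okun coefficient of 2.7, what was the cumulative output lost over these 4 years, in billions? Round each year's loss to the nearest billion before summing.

$3,862 billion

Year 2004: gap = -2.7 × (6.24 - 4.15) = -5.643%, loss ≈ 15579 × 5.643/100 ≈ 879.
Year 2005: gap = -2.7 × (6.61 - 4.15) = -6.642%, loss ≈ 15579 × 6.642/100 ≈ 1035.
Year 2006: gap = -2.7 × (5.21 - 4.15) = -2.862%, loss ≈ 15579 × 2.862/100 ≈ 446.
Year 2007: gap = -2.7 × (7.72 - 4.15) = -9.639%, loss ≈ 15579 × 9.639/100 ≈ 1502.
Total lost output = 879 + 1035 + 446 + 1502 = 3862 billion.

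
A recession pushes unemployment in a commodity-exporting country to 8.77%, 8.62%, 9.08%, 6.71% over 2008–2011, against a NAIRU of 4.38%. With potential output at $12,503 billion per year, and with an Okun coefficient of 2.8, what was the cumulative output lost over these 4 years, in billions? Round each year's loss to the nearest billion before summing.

Year 2008: gap = -2.8 × (8.77 - 4.38) = -12.292%, loss ≈ 12503 × 12.292/100 ≈ 1537.
Year 2009: gap = -2.8 × (8.62 - 4.38) = -11.872%, loss ≈ 12503 × 11.872/100 ≈ 1484.
Year 2010: gap = -2.8 × (9.08 - 4.38) = -13.16%, loss ≈ 12503 × 13.16/100 ≈ 1645.
Year 2011: gap = -2.8 × (6.71 - 4.38) = -6.524%, loss ≈ 12503 × 6.524/100 ≈ 816.
Total lost output = 1537 + 1484 + 1645 + 816 = 5482 billion.

$5,482 billion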